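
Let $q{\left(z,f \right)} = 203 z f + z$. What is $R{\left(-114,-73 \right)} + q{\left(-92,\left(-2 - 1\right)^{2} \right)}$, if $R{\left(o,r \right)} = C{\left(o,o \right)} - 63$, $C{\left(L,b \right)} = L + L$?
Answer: $-168467$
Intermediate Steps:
$C{\left(L,b \right)} = 2 L$
$R{\left(o,r \right)} = -63 + 2 o$ ($R{\left(o,r \right)} = 2 o - 63 = -63 + 2 o$)
$q{\left(z,f \right)} = z + 203 f z$ ($q{\left(z,f \right)} = 203 f z + z = z + 203 f z$)
$R{\left(-114,-73 \right)} + q{\left(-92,\left(-2 - 1\right)^{2} \right)} = \left(-63 + 2 \left(-114\right)\right) - 92 \left(1 + 203 \left(-2 - 1\right)^{2}\right) = \left(-63 - 228\right) - 92 \left(1 + 203 \left(-2 - 1\right)^{2}\right) = -291 - 92 \left(1 + 203 \left(-3\right)^{2}\right) = -291 - 92 \left(1 + 203 \cdot 9\right) = -291 - 92 \left(1 + 1827\right) = -291 - 168176 = -168467$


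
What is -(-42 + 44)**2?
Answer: -4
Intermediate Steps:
-(-42 + 44)**2 = -1*2**2 = -1*4 = -4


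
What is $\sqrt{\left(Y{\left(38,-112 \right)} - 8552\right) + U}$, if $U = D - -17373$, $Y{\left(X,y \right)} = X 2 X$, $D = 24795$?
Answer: $78 \sqrt{6} \approx 191.06$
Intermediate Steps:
$Y{\left(X,y \right)} = 2 X^{2}$ ($Y{\left(X,y \right)} = 2 X X = 2 X^{2}$)
$U = 42168$ ($U = 24795 - -17373 = 24795 + 17373 = 42168$)
$\sqrt{\left(Y{\left(38,-112 \right)} - 8552\right) + U} = \sqrt{\left(2 \cdot 38^{2} - 8552\right) + 42168} = \sqrt{\left(2 \cdot 1444 - 8552\right) + 42168} = \sqrt{\left(2888 - 8552\right) + 42168} = \sqrt{-5664 + 42168} = \sqrt{36504} = 78 \sqrt{6}$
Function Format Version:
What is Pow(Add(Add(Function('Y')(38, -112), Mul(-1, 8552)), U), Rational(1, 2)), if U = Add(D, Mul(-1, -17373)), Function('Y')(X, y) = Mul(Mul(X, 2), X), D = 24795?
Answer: Mul(78, Pow(6, Rational(1, 2))) ≈ 191.06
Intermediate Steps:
Function('Y')(X, y) = Mul(2, Pow(X, 2)) (Function('Y')(X, y) = Mul(Mul(2, X), X) = Mul(2, Pow(X, 2)))
U = 42168 (U = Add(24795, Mul(-1, -17373)) = Add(24795, 17373) = 42168)
Pow(Add(Add(Function('Y')(38, -112), Mul(-1, 8552)), U), Rational(1, 2)) = Pow(Add(Add(Mul(2, Pow(38, 2)), Mul(-1, 8552)), 42168), Rational(1, 2)) = Pow(Add(Add(Mul(2, 1444), -8552), 42168), Rational(1, 2)) = Pow(Add(Add(2888, -8552), 42168), Rational(1, 2)) = Pow(Add(-5664, 42168), Rational(1, 2)) = Pow(36504, Rational(1, 2)) = Mul(78, Pow(6, Rational(1, 2)))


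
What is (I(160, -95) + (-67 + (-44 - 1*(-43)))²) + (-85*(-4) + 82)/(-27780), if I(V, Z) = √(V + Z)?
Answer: 64227149/13890 + √65 ≈ 4632.0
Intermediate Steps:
(I(160, -95) + (-67 + (-44 - 1*(-43)))²) + (-85*(-4) + 82)/(-27780) = (√(160 - 95) + (-67 + (-44 - 1*(-43)))²) + (-85*(-4) + 82)/(-27780) = (√65 + (-67 + (-44 + 43))²) + (340 + 82)*(-1/27780) = (√65 + (-67 - 1)²) + 422*(-1/27780) = (√65 + (-68)²) - 211/13890 = (√65 + 4624) - 211/13890 = (4624 + √65) - 211/13890 = 64227149/13890 + √65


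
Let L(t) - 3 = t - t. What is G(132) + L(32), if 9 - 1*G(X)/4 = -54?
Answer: 255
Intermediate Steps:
L(t) = 3 (L(t) = 3 + (t - t) = 3 + 0 = 3)
G(X) = 252 (G(X) = 36 - 4*(-54) = 36 + 216 = 252)
G(132) + L(32) = 252 + 3 = 255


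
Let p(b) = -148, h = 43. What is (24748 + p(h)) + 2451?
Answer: 27051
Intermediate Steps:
(24748 + p(h)) + 2451 = (24748 - 148) + 2451 = 24600 + 2451 = 27051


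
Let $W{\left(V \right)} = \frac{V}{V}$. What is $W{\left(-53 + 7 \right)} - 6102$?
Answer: $-6101$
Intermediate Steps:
$W{\left(V \right)} = 1$
$W{\left(-53 + 7 \right)} - 6102 = 1 - 6102 = -6101$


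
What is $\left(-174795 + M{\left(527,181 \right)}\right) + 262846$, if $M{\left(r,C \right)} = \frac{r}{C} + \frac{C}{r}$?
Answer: $\frac{8399231227}{95387} \approx 88054.0$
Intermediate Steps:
$M{\left(r,C \right)} = \frac{C}{r} + \frac{r}{C}$
$\left(-174795 + M{\left(527,181 \right)}\right) + 262846 = \left(-174795 + \left(\frac{181}{527} + \frac{527}{181}\right)\right) + 262846 = \left(-174795 + \frac{310490}{95387}\right) + 262846 = - \frac{16672860175}{95387} + 262846 = \frac{8399231227}{95387}$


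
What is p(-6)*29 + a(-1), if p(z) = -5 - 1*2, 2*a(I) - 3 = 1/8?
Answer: -3223/16 ≈ -201.44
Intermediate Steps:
a(I) = 25/16 (a(I) = 3/2 + (1/2)/8 = 3/2 + (1/2)*(1/8) = 3/2 + 1/16 = 25/16)
p(z) = -7 (p(z) = -5 - 2 = -7)
p(-6)*29 + a(-1) = -7*29 + 25/16 = -203 + 25/16 = -3223/16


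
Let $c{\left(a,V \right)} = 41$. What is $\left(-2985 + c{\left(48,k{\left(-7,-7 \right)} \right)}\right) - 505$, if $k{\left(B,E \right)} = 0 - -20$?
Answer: $-3449$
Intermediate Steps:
$k{\left(B,E \right)} = 20$ ($k{\left(B,E \right)} = 0 + 20 = 20$)
$\left(-2985 + c{\left(48,k{\left(-7,-7 \right)} \right)}\right) - 505 = \left(-2985 + 41\right) - 505 = -2944 - 505 = -3449$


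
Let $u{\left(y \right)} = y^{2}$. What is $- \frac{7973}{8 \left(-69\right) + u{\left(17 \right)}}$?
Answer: $\frac{7973}{263} \approx 30.316$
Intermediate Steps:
$- \frac{7973}{8 \left(-69\right) + u{\left(17 \right)}} = - \frac{7973}{8 \left(-69\right) + 17^{2}} = - \frac{7973}{-552 + 289} = - \frac{7973}{-263} = \left(-7973\right) \left(- \frac{1}{263}\right) = \frac{7973}{263}$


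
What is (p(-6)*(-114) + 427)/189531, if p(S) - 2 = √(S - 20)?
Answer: 199/189531 - 38*I*√26/63177 ≈ 0.00105 - 0.003067*I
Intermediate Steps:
p(S) = 2 + √(-20 + S) (p(S) = 2 + √(S - 20) = 2 + √(-20 + S))
(p(-6)*(-114) + 427)/189531 = ((2 + √(-20 - 6))*(-114) + 427)/189531 = ((2 + √(-26))*(-114) + 427)*(1/189531) = ((2 + I*√26)*(-114) + 427)*(1/189531) = ((-228 - 114*I*√26) + 427)*(1/189531) = (199 - 114*I*√26)*(1/189531) = 199/189531 - 38*I*√26/63177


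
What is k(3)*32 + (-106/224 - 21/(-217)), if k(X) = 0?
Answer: -1307/3472 ≈ -0.37644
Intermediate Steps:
k(3)*32 + (-106/224 - 21/(-217)) = 0*32 + (-106/224 - 21/(-217)) = 0 + (-106*1/224 - 21*(-1/217)) = 0 + (-53/112 + 3/31) = 0 - 1307/3472 = -1307/3472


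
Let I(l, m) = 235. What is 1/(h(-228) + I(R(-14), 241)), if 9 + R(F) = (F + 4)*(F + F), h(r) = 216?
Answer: 1/451 ≈ 0.0022173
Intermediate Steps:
R(F) = -9 + 2*F*(4 + F) (R(F) = -9 + (F + 4)*(F + F) = -9 + (4 + F)*(2*F) = -9 + 2*F*(4 + F))
1/(h(-228) + I(R(-14), 241)) = 1/(216 + 235) = 1/451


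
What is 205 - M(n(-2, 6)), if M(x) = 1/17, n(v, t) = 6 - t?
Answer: 3484/17 ≈ 204.94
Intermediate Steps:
M(x) = 1/17
205 - M(n(-2, 6)) = 205 - 1*1/17 = 205 - 1/17 = 3484/17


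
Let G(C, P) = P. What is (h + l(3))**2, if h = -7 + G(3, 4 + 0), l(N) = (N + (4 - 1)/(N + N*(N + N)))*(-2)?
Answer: 4225/49 ≈ 86.224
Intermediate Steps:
l(N) = -6/(N + 2*N**2) - 2*N (l(N) = (N + 3/(N + N*(2*N)))*(-2) = (N + 3/(N + 2*N**2))*(-2) = -6/(N + 2*N**2) - 2*N)
h = -3 (h = -7 + (4 + 0) = -7 + 4 = -3)
(h + l(3))**2 = (-3 + 2*(-3 - 1*3**2 - 2*3**3)/(3*(1 + 2*3)))**2 = (-3 + 2*(1/3)*(-3 - 1*9 - 2*27)/(1 + 6))**2 = (-3 + 2*(1/3)*(-3 - 9 - 54)/7)**2 = (-3 + 2*(1/3)*(1/7)*(-66))**2 = (-3 - 44/7)**2 = (-65/7)**2 = 4225/49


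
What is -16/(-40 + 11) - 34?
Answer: -970/29 ≈ -33.448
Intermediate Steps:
-16/(-40 + 11) - 34 = -16/(-29) - 34 = -16*(-1/29) - 34 = 16/29 - 34 = -970/29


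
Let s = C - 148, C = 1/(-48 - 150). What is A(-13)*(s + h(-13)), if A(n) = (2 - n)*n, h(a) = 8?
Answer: 1801865/66 ≈ 27301.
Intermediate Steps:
A(n) = n*(2 - n)
C = -1/198 (C = 1/(-198) = -1/198 ≈ -0.0050505)
s = -29305/198 (s = -1/198 - 148 = -29305/198 ≈ -148.01)
A(-13)*(s + h(-13)) = (-13*(2 - 1*(-13)))*(-29305/198 + 8) = -13*(2 + 13)*(-27721/198) = -13*15*(-27721/198) = -195*(-27721/198) = 1801865/66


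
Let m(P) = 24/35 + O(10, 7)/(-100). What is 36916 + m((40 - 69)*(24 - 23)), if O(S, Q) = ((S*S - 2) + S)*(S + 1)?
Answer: 6458341/175 ≈ 36905.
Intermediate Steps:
O(S, Q) = (1 + S)*(-2 + S + S²) (O(S, Q) = ((S² - 2) + S)*(1 + S) = ((-2 + S²) + S)*(1 + S) = (-2 + S + S²)*(1 + S) = (1 + S)*(-2 + S + S²))
m(P) = -1959/175 (m(P) = 24/35 + (-2 + 10³ - 1*10 + 2*10²)/(-100) = 24*(1/35) + (-2 + 1000 - 10 + 2*100)*(-1/100) = 24/35 + (-2 + 1000 - 10 + 200)*(-1/100) = 24/35 + 1188*(-1/100) = 24/35 - 297/25 = -1959/175)
36916 + m((40 - 69)*(24 - 23)) = 36916 - 1959/175 = 6458341/175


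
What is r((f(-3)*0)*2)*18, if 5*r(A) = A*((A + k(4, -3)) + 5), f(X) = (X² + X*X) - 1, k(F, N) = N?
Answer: 0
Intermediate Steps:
f(X) = -1 + 2*X² (f(X) = (X² + X²) - 1 = 2*X² - 1 = -1 + 2*X²)
r(A) = A*(2 + A)/5 (r(A) = (A*((A - 3) + 5))/5 = (A*((-3 + A) + 5))/5 = (A*(2 + A))/5 = A*(2 + A)/5)
r((f(-3)*0)*2)*18 = ((((-1 + 2*(-3)²)*0)*2)*(2 + ((-1 + 2*(-3)²)*0)*2)/5)*18 = ((((-1 + 2*9)*0)*2)*(2 + ((-1 + 2*9)*0)*2)/5)*18 = ((((-1 + 18)*0)*2)*(2 + ((-1 + 18)*0)*2)/5)*18 = (((17*0)*2)*(2 + (17*0)*2)/5)*18 = ((0*2)*(2 + 0*2)/5)*18 = ((⅕)*0*(2 + 0))*18 = ((⅕)*0*2)*18 = 0*18 = 0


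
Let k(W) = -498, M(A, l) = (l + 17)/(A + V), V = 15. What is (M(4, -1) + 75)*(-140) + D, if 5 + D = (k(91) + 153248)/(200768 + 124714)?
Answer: -32845378610/3092079 ≈ -10622.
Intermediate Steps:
M(A, l) = (17 + l)/(15 + A) (M(A, l) = (l + 17)/(A + 15) = (17 + l)/(15 + A))
D = -737330/162741 (D = -5 + (-498 + 153248)/(200768 + 124714) = -5 + 152750/325482 = -5 + 152750*(1/325482) = -5 + 76375/162741 = -737330/162741 ≈ -4.5307)
(M(4, -1) + 75)*(-140) + D = ((17 - 1)/(15 + 4) + 75)*(-140) - 737330/162741 = (16/19 + 75)*(-140) - 737330/162741 = (1441/19)*(-140) - 737330/162741 = -201740/19 - 737330/162741 = -32845378610/3092079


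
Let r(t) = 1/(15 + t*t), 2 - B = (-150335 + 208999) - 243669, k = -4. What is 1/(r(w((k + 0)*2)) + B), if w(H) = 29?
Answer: 856/158365993 ≈ 5.4052e-6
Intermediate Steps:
B = 185007 (B = 2 - ((-150335 + 208999) - 243669) = 2 - (58664 - 243669) = 2 - 1*(-185005) = 2 + 185005 = 185007)
r(t) = 1/(15 + t**2)
1/(r(w((k + 0)*2)) + B) = 1/(1/(15 + 29**2) + 185007) = 1/(1/(15 + 841) + 185007) = 1/(1/856 + 185007) = 1/(158365993/856) = 856/158365993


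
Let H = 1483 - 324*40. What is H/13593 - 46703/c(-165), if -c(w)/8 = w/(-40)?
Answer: 9195002/6501 ≈ 1414.4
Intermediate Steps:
c(w) = w/5 (c(w) = -8*w/(-40) = -8*w*(-1)/40 = -(-1)*w/5 = w/5)
H = -11477 (H = 1483 - 12960 = -11477)
H/13593 - 46703/c(-165) = -11477/13593 - 46703/((⅕)*(-165)) = -11477*1/13593 - 46703/(-33) = -499/591 - 46703*(-1/33) = -499/591 + 46703/33 = 9195002/6501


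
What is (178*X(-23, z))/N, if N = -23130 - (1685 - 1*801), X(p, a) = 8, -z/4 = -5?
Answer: -712/12007 ≈ -0.059299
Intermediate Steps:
z = 20 (z = -4*(-5) = 20)
N = -24014 (N = -23130 - (1685 - 801) = -23130 - 1*884 = -23130 - 884 = -24014)
(178*X(-23, z))/N = (178*8)/(-24014) = 1424*(-1/24014) = -712/12007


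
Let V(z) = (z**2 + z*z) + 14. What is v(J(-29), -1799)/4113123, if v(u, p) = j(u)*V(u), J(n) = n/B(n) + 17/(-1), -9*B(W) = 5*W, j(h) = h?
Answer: -1694068/514140375 ≈ -0.0032950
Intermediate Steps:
B(W) = -5*W/9
V(z) = 14 + 2*z**2 (V(z) = (z**2 + z**2) + 14 = 2*z**2 + 14 = 14 + 2*z**2)
J(n) = -94/5 (J(n) = n/((-5*n/9)) + 17/(-1) = n*(-9/(5*n)) + 17*(-1) = -9/5 - 17 = -94/5)
v(u, p) = u*(14 + 2*u**2)
v(J(-29), -1799)/4113123 = (2*(-94/5)*(7 + (-94/5)**2))/4113123 = (2*(-94/5)*(7 + 8836/25))*(1/4113123) = (2*(-94/5)*(9011/25))*(1/4113123) = -1694068/125*1/4113123 = -1694068/514140375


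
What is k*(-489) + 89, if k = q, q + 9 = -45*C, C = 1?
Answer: 26495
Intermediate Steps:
q = -54 (q = -9 - 45*1 = -9 - 45 = -54)
k = -54
k*(-489) + 89 = -54*(-489) + 89 = 26406 + 89 = 26495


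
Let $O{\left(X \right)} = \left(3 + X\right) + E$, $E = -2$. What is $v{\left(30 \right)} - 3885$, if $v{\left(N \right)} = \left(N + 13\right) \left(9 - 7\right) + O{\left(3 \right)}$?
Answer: $-3795$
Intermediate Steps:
$O{\left(X \right)} = 1 + X$ ($O{\left(X \right)} = \left(3 + X\right) - 2 = 1 + X$)
$v{\left(N \right)} = 30 + 2 N$ ($v{\left(N \right)} = \left(N + 13\right) \left(9 - 7\right) + \left(1 + 3\right) = \left(13 + N\right) 2 + 4 = \left(26 + 2 N\right) + 4 = 30 + 2 N$)
$v{\left(30 \right)} - 3885 = \left(30 + 2 \cdot 30\right) - 3885 = \left(30 + 60\right) - 3885 = 90 - 3885 = -3795$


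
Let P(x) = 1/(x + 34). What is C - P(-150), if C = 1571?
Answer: 182237/116 ≈ 1571.0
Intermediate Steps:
P(x) = 1/(34 + x)
C - P(-150) = 1571 - 1/(34 - 150) = 1571 - 1/(-116) = 1571 - 1*(-1/116) = 1571 + 1/116 = 182237/116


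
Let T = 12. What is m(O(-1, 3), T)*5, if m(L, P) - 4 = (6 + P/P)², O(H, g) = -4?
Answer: 265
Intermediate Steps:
m(L, P) = 53 (m(L, P) = 4 + (6 + P/P)² = 4 + (6 + 1)² = 4 + 7² = 4 + 49 = 53)
m(O(-1, 3), T)*5 = 53*5 = 265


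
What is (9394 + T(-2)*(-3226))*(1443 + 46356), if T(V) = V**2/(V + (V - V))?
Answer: 757422954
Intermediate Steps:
T(V) = V (T(V) = V**2/(V + 0) = V**2/V = V)
(9394 + T(-2)*(-3226))*(1443 + 46356) = (9394 - 2*(-3226))*(1443 + 46356) = (9394 + 6452)*47799 = 15846*47799 = 757422954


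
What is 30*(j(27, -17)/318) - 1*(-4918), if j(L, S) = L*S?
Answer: 258359/53 ≈ 4874.7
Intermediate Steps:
30*(j(27, -17)/318) - 1*(-4918) = 30*((27*(-17))/318) - 1*(-4918) = 30*(-459*1/318) + 4918 = 30*(-153/106) + 4918 = -2295/53 + 4918 = 258359/53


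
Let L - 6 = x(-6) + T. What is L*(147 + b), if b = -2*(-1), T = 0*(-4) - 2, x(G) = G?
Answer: -298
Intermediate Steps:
T = -2 (T = 0 - 2 = -2)
L = -2 (L = 6 + (-6 - 2) = 6 - 8 = -2)
b = 2
L*(147 + b) = -2*(147 + 2) = -2*149 = -298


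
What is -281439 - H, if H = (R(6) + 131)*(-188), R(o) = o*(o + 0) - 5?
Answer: -250983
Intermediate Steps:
R(o) = -5 + o**2 (R(o) = o*o - 5 = o**2 - 5 = -5 + o**2)
H = -30456 (H = ((-5 + 6**2) + 131)*(-188) = ((-5 + 36) + 131)*(-188) = (31 + 131)*(-188) = 162*(-188) = -30456)
-281439 - H = -281439 - 1*(-30456) = -281439 + 30456 = -250983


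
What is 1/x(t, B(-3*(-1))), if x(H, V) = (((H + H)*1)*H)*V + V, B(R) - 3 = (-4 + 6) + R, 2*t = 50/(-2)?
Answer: 1/2508 ≈ 0.00039872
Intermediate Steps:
t = -25/2 (t = (50/(-2))/2 = (50*(-1/2))/2 = (1/2)*(-25) = -25/2 ≈ -12.500)
B(R) = 5 + R (B(R) = 3 + ((-4 + 6) + R) = 3 + (2 + R) = 5 + R)
x(H, V) = V + 2*V*H**2 (x(H, V) = (((2*H)*1)*H)*V + V = ((2*H)*H)*V + V = (2*H**2)*V + V = 2*V*H**2 + V = V + 2*V*H**2)
1/x(t, B(-3*(-1))) = 1/((5 - 3*(-1))*(1 + 2*(-25/2)**2)) = 1/((5 + 3)*(1 + 2*(625/4))) = 1/(8*(1 + 625/2)) = 1/(8*(627/2)) = 1/2508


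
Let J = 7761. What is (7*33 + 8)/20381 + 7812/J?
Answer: 53690417/52725647 ≈ 1.0183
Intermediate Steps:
(7*33 + 8)/20381 + 7812/J = (7*33 + 8)/20381 + 7812/7761 = (231 + 8)*(1/20381) + 7812*(1/7761) = 239*(1/20381) + 2604/2587 = 239/20381 + 2604/2587 = 53690417/52725647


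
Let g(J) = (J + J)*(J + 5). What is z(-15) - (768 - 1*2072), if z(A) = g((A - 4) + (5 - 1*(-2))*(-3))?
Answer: 4104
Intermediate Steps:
g(J) = 2*J*(5 + J) (g(J) = (2*J)*(5 + J) = 2*J*(5 + J))
z(A) = 2*(-25 + A)*(-20 + A) (z(A) = 2*((A - 4) + (5 - 1*(-2))*(-3))*(5 + ((A - 4) + (5 - 1*(-2))*(-3))) = 2*((-4 + A) + (5 + 2)*(-3))*(5 + ((-4 + A) + (5 + 2)*(-3))) = 2*((-4 + A) + 7*(-3))*(5 + ((-4 + A) + 7*(-3))) = 2*((-4 + A) - 21)*(5 + ((-4 + A) - 21)) = 2*(-25 + A)*(5 + (-25 + A)) = 2*(-25 + A)*(-20 + A))
z(-15) - (768 - 1*2072) = 2*(-25 - 15)*(-20 - 15) - (768 - 1*2072) = 2*(-40)*(-35) - (768 - 2072) = 2800 - 1*(-1304) = 2800 + 1304 = 4104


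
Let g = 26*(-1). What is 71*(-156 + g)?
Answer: -12922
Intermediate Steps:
g = -26
71*(-156 + g) = 71*(-156 - 26) = 71*(-182) = -12922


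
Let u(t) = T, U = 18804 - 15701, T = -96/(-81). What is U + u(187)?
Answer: 83813/27 ≈ 3104.2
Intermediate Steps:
T = 32/27 (T = -96*(-1/81) = 32/27 ≈ 1.1852)
U = 3103
u(t) = 32/27
U + u(187) = 3103 + 32/27 = 83813/27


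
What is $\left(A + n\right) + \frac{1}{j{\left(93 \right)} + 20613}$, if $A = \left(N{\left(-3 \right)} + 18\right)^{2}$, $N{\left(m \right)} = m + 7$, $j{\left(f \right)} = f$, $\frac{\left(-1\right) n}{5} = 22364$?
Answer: $- \frac{2305323215}{20706} \approx -1.1134 \cdot 10^{5}$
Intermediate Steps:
$n = -111820$ ($n = \left(-5\right) 22364 = -111820$)
$N{\left(m \right)} = 7 + m$
$A = 484$ ($A = \left(\left(7 - 3\right) + 18\right)^{2} = \left(4 + 18\right)^{2} = 22^{2} = 484$)
$\left(A + n\right) + \frac{1}{j{\left(93 \right)} + 20613} = \left(484 - 111820\right) + \frac{1}{93 + 20613} = -111336 + \frac{1}{20706} = - \frac{2305323215}{20706}$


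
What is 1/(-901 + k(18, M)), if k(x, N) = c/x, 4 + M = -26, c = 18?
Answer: -1/900 ≈ -0.0011111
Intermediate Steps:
M = -30 (M = -4 - 26 = -30)
k(x, N) = 18/x
1/(-901 + k(18, M)) = 1/(-901 + 18/18) = 1/(-901 + 18*(1/18)) = 1/(-901 + 1) = 1/(-900) = -1/900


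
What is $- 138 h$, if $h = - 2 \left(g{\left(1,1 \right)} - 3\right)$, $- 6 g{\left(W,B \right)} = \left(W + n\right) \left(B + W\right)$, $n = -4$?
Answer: $-552$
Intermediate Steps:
$g{\left(W,B \right)} = - \frac{\left(-4 + W\right) \left(B + W\right)}{6}$ ($g{\left(W,B \right)} = - \frac{\left(W - 4\right) \left(B + W\right)}{6} = - \frac{\left(-4 + W\right) \left(B + W\right)}{6}$)
$h = 4$ ($h = - 2 \left(\left(- \frac{1^{2}}{6} + \frac{2}{3} \cdot 1 + \frac{2}{3} \cdot 1 - \frac{1}{6} \cdot 1\right) - 3\right) = - 2 \left(\left(\left(- \frac{1}{6}\right) 1 + \frac{2}{3} + \frac{2}{3} - \frac{1}{6}\right) - 3\right) = - 2 \left(\left(- \frac{1}{6} + \frac{2}{3} + \frac{2}{3} - \frac{1}{6}\right) - 3\right) = - 2 \left(1 - 3\right) = \left(-2\right) \left(-2\right) = 4$)
$- 138 h = \left(-138\right) 4 = -552$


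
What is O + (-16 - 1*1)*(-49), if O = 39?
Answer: 872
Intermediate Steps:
O + (-16 - 1*1)*(-49) = 39 + (-16 - 1*1)*(-49) = 39 + (-16 - 1)*(-49) = 39 - 17*(-49) = 39 + 833 = 872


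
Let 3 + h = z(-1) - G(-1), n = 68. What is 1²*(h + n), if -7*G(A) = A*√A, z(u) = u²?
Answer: 66 - I/7 ≈ 66.0 - 0.14286*I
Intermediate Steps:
G(A) = -A^(3/2)/7 (G(A) = -A*√A/7 = -A^(3/2)/7)
h = -2 - I/7 (h = -3 + ((-1)² - (-1)*(-1)^(3/2)/7) = -3 + (1 - (-1)*(-I)/7) = -3 + (1 - I/7) = -2 - I/7 ≈ -2.0 - 0.14286*I)
1²*(h + n) = 1²*((-2 - I/7) + 68) = 1*(66 - I/7) = 66 - I/7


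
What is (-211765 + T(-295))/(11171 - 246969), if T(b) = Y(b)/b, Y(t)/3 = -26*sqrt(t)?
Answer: 211765/235798 - 39*I*sqrt(295)/34780205 ≈ 0.89808 - 1.9259e-5*I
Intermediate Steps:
Y(t) = -78*sqrt(t) (Y(t) = 3*(-26*sqrt(t)) = -78*sqrt(t))
T(b) = -78/sqrt(b) (T(b) = (-78*sqrt(b))/b = -78/sqrt(b))
(-211765 + T(-295))/(11171 - 246969) = (-211765 - (-78)*I*sqrt(295)/295)/(11171 - 246969) = (-211765 - (-78)*I*sqrt(295)/295)/(-235798) = (-211765 + 78*I*sqrt(295)/295)*(-1/235798) = 211765/235798 - 39*I*sqrt(295)/34780205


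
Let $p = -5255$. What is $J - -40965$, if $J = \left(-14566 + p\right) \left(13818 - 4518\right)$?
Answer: $-184294335$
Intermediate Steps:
$J = -184335300$ ($J = \left(-14566 - 5255\right) \left(13818 - 4518\right) = \left(-19821\right) 9300 = -184335300$)
$J - -40965 = -184335300 - -40965 = -184335300 + 40965 = -184294335$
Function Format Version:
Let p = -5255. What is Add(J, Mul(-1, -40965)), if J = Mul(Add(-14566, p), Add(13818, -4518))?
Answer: -184294335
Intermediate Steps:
J = -184335300 (J = Mul(Add(-14566, -5255), Add(13818, -4518)) = Mul(-19821, 9300) = -184335300)
Add(J, Mul(-1, -40965)) = Add(-184335300, Mul(-1, -40965)) = Add(-184335300, 40965) = -184294335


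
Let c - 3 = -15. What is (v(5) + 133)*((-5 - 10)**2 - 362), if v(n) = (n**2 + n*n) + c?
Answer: -23427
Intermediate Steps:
c = -12 (c = 3 - 15 = -12)
v(n) = -12 + 2*n**2 (v(n) = (n**2 + n*n) - 12 = (n**2 + n**2) - 12 = 2*n**2 - 12 = -12 + 2*n**2)
(v(5) + 133)*((-5 - 10)**2 - 362) = ((-12 + 2*5**2) + 133)*((-5 - 10)**2 - 362) = ((-12 + 2*25) + 133)*((-15)**2 - 362) = ((-12 + 50) + 133)*(225 - 362) = (38 + 133)*(-137) = 171*(-137) = -23427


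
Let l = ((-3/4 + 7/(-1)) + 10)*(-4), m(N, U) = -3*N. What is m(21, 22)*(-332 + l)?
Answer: 21483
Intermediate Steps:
l = -9 (l = ((-3*¼ + 7*(-1)) + 10)*(-4) = ((-¾ - 7) + 10)*(-4) = (-31/4 + 10)*(-4) = (9/4)*(-4) = -9)
m(21, 22)*(-332 + l) = (-3*21)*(-332 - 9) = -63*(-341) = 21483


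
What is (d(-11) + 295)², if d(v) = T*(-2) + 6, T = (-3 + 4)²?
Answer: 89401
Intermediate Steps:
T = 1 (T = 1² = 1)
d(v) = 4 (d(v) = 1*(-2) + 6 = -2 + 6 = 4)
(d(-11) + 295)² = (4 + 295)² = 299² = 89401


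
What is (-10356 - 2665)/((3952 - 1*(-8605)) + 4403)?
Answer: -13021/16960 ≈ -0.76775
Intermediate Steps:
(-10356 - 2665)/((3952 - 1*(-8605)) + 4403) = -13021/((3952 + 8605) + 4403) = -13021/(12557 + 4403) = -13021/16960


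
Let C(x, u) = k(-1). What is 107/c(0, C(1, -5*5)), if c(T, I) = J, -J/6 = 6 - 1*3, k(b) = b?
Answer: -107/18 ≈ -5.9444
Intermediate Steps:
C(x, u) = -1
J = -18 (J = -6*(6 - 1*3) = -6*(6 - 3) = -6*3 = -18)
c(T, I) = -18
107/c(0, C(1, -5*5)) = 107/(-18) = 107*(-1/18) = -107/18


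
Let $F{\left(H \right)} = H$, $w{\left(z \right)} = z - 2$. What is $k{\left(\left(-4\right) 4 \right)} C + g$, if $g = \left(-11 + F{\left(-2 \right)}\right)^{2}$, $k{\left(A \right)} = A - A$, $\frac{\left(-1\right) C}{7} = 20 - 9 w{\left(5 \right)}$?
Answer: $169$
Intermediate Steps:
$w{\left(z \right)} = -2 + z$ ($w{\left(z \right)} = z - 2 = -2 + z$)
$C = 49$ ($C = - 7 \left(20 - 9 \left(-2 + 5\right)\right) = - 7 \left(20 - 27\right) = \left(-7\right) \left(-7\right) = 49$)
$k{\left(A \right)} = 0$
$g = 169$ ($g = \left(-11 - 2\right)^{2} = \left(-13\right)^{2} = 169$)
$k{\left(\left(-4\right) 4 \right)} C + g = 0 \cdot 49 + 169 = 0 + 169 = 169$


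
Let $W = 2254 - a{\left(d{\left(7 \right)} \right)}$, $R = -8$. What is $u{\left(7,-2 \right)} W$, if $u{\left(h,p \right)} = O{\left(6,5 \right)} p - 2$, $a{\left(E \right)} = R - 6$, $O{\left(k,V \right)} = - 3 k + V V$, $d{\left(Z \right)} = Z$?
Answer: $-36288$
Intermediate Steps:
$O{\left(k,V \right)} = V^{2} - 3 k$ ($O{\left(k,V \right)} = - 3 k + V^{2} = V^{2} - 3 k$)
$a{\left(E \right)} = -14$ ($a{\left(E \right)} = -8 - 6 = -14$)
$u{\left(h,p \right)} = -2 + 7 p$ ($u{\left(h,p \right)} = \left(5^{2} - 18\right) p - 2 = \left(25 - 18\right) p - 2 = 7 p - 2 = -2 + 7 p$)
$W = 2268$ ($W = 2254 - -14 = 2254 + 14 = 2268$)
$u{\left(7,-2 \right)} W = \left(-2 + 7 \left(-2\right)\right) 2268 = \left(-2 - 14\right) 2268 = \left(-16\right) 2268 = -36288$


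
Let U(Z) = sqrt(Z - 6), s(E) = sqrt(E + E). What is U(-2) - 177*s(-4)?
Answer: -352*I*sqrt(2) ≈ -497.8*I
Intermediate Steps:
s(E) = sqrt(2)*sqrt(E) (s(E) = sqrt(2*E) = sqrt(2)*sqrt(E))
U(Z) = sqrt(-6 + Z)
U(-2) - 177*s(-4) = sqrt(-6 - 2) - 177*sqrt(2)*sqrt(-4) = sqrt(-8) - 177*sqrt(2)*(2*I) = 2*I*sqrt(2) - 177*2*I*sqrt(2) = 2*I*sqrt(2) - 354*I*sqrt(2) = -352*I*sqrt(2)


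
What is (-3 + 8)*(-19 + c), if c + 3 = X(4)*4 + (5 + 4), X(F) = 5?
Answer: 35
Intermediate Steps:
c = 26 (c = -3 + (5*4 + (5 + 4)) = -3 + (20 + 9) = -3 + 29 = 26)
(-3 + 8)*(-19 + c) = (-3 + 8)*(-19 + 26) = 5*7 = 35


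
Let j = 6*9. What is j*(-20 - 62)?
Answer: -4428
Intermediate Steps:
j = 54
j*(-20 - 62) = 54*(-20 - 62) = 54*(-82) = -4428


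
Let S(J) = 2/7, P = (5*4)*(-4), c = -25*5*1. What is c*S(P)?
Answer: -250/7 ≈ -35.714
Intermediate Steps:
c = -125 (c = -5*25*1 = -125*1 = -125)
P = -80 (P = 20*(-4) = -80)
S(J) = 2/7 (S(J) = 2*(⅐) = 2/7)
c*S(P) = -125*2/7 = -250/7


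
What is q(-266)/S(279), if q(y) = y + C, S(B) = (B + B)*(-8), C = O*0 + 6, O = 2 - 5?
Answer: 65/1116 ≈ 0.058244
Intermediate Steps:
O = -3
C = 6 (C = -3*0 + 6 = 0 + 6 = 6)
S(B) = -16*B (S(B) = (2*B)*(-8) = -16*B)
q(y) = 6 + y (q(y) = y + 6 = 6 + y)
q(-266)/S(279) = (6 - 266)/((-16*279)) = -260/(-4464) = -260*(-1/4464) = 65/1116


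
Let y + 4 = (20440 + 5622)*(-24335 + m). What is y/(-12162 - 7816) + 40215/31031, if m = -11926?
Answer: 2094725660074/44281237 ≈ 47305.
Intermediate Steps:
y = -945034186 (y = -4 + (20440 + 5622)*(-24335 - 11926) = -4 + 26062*(-36261) = -4 - 945034182 = -945034186)
y/(-12162 - 7816) + 40215/31031 = -945034186/(-12162 - 7816) + 40215/31031 = -945034186/(-19978) + 40215*(1/31031) = -945034186*(-1/19978) + 5745/4433 = 472517093/9989 + 5745/4433 = 2094725660074/44281237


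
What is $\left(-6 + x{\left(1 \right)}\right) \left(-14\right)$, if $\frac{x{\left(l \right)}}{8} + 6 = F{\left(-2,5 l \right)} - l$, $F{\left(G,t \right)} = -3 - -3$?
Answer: $868$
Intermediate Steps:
$F{\left(G,t \right)} = 0$ ($F{\left(G,t \right)} = -3 + 3 = 0$)
$x{\left(l \right)} = -48 - 8 l$ ($x{\left(l \right)} = -48 + 8 \left(0 - l\right) = -48 + 8 \left(- l\right) = -48 - 8 l$)
$\left(-6 + x{\left(1 \right)}\right) \left(-14\right) = \left(-6 - 56\right) \left(-14\right) = \left(-62\right) \left(-14\right) = 868$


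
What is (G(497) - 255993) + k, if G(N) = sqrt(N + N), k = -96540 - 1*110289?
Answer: -462822 + sqrt(994) ≈ -4.6279e+5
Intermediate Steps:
k = -206829 (k = -96540 - 110289 = -206829)
G(N) = sqrt(2)*sqrt(N) (G(N) = sqrt(2*N) = sqrt(2)*sqrt(N))
(G(497) - 255993) + k = (sqrt(2)*sqrt(497) - 255993) - 206829 = (sqrt(994) - 255993) - 206829 = (-255993 + sqrt(994)) - 206829 = -462822 + sqrt(994)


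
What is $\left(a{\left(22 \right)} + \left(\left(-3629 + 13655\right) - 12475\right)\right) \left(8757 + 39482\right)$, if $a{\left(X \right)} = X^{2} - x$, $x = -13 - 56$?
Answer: $-91461144$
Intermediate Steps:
$x = -69$ ($x = -13 - 56 = -69$)
$a{\left(X \right)} = 69 + X^{2}$ ($a{\left(X \right)} = X^{2} - -69 = X^{2} + 69 = 69 + X^{2}$)
$\left(a{\left(22 \right)} + \left(\left(-3629 + 13655\right) - 12475\right)\right) \left(8757 + 39482\right) = \left(\left(69 + 22^{2}\right) + \left(\left(-3629 + 13655\right) - 12475\right)\right) \left(8757 + 39482\right) = \left(\left(69 + 484\right) + \left(10026 - 12475\right)\right) 48239 = \left(553 - 2449\right) 48239 = \left(-1896\right) 48239 = -91461144$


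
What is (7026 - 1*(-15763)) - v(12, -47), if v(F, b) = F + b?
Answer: 22824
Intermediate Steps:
(7026 - 1*(-15763)) - v(12, -47) = (7026 - 1*(-15763)) - (12 - 47) = (7026 + 15763) - 1*(-35) = 22789 + 35 = 22824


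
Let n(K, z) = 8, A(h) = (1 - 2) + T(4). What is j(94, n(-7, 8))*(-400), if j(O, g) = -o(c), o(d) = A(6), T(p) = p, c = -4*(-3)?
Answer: 1200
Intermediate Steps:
c = 12
A(h) = 3 (A(h) = (1 - 2) + 4 = -1 + 4 = 3)
o(d) = 3
j(O, g) = -3 (j(O, g) = -1*3 = -3)
j(94, n(-7, 8))*(-400) = -3*(-400) = 1200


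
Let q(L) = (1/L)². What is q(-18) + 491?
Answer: 159085/324 ≈ 491.00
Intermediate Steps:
q(L) = L⁻²
q(-18) + 491 = (-18)⁻² + 491 = 1/324 + 491 = 159085/324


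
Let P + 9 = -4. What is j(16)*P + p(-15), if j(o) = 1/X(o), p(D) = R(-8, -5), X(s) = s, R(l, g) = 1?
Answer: 3/16 ≈ 0.18750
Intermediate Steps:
p(D) = 1
j(o) = 1/o
P = -13 (P = -9 - 4 = -13)
j(16)*P + p(-15) = -13/16 + 1 = 3/16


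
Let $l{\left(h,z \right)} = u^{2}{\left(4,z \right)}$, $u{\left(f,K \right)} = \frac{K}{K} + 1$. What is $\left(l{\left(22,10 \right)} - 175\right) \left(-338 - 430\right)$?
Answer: $131328$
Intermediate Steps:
$u{\left(f,K \right)} = 2$ ($u{\left(f,K \right)} = 1 + 1 = 2$)
$l{\left(h,z \right)} = 4$ ($l{\left(h,z \right)} = 2^{2} = 4$)
$\left(l{\left(22,10 \right)} - 175\right) \left(-338 - 430\right) = \left(4 - 175\right) \left(-338 - 430\right) = \left(-171\right) \left(-768\right) = 131328$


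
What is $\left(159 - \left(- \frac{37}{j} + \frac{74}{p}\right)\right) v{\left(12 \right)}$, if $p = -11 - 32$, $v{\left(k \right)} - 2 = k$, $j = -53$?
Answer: $\frac{5105688}{2279} \approx 2240.3$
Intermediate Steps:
$v{\left(k \right)} = 2 + k$
$p = -43$ ($p = -11 - 32 = -43$)
$\left(159 - \left(- \frac{37}{j} + \frac{74}{p}\right)\right) v{\left(12 \right)} = \left(159 + \left(\frac{37}{-53} - \frac{74}{-43}\right)\right) \left(2 + 12\right) = \left(159 + \left(37 \left(- \frac{1}{53}\right) - - \frac{74}{43}\right)\right) 14 = \left(159 + \left(- \frac{37}{53} + \frac{74}{43}\right)\right) 14 = \left(159 + \frac{2331}{2279}\right) 14 = \frac{364692}{2279} \cdot 14 = \frac{5105688}{2279}$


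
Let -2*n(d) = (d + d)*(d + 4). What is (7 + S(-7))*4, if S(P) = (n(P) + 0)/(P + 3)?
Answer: 49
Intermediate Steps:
n(d) = -d*(4 + d) (n(d) = -(d + d)*(d + 4)/2 = -2*d*(4 + d)/2 = -d*(4 + d))
S(P) = -P*(4 + P)/(3 + P) (S(P) = (-P*(4 + P) + 0)/(P + 3) = (-P*(4 + P))/(3 + P) = -P*(4 + P)/(3 + P))
(7 + S(-7))*4 = (7 - 1*(-7)*(4 - 7)/(3 - 7))*4 = (7 - 1*(-7)*(-3)/(-4))*4 = (7 - 1*(-7)*(-¼)*(-3))*4 = (7 + 21/4)*4 = (49/4)*4 = 49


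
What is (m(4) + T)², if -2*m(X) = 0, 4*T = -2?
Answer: ¼ ≈ 0.25000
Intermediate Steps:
T = -½ (T = (¼)*(-2) = -½ ≈ -0.50000)
m(X) = 0 (m(X) = -½*0 = 0)
(m(4) + T)² = (0 - ½)² = (-½)² = ¼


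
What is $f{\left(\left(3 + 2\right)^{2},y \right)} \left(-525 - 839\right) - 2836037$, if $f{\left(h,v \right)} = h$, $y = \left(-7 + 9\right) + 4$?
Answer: $-2870137$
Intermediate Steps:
$y = 6$ ($y = 2 + 4 = 6$)
$f{\left(\left(3 + 2\right)^{2},y \right)} \left(-525 - 839\right) - 2836037 = \left(3 + 2\right)^{2} \left(-525 - 839\right) - 2836037 = 5^{2} \left(-1364\right) - 2836037 = 25 \left(-1364\right) - 2836037 = -34100 - 2836037 = -2870137$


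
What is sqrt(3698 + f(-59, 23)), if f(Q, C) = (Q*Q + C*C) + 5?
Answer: 3*sqrt(857) ≈ 87.824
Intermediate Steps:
f(Q, C) = 5 + C**2 + Q**2 (f(Q, C) = (Q**2 + C**2) + 5 = (C**2 + Q**2) + 5 = 5 + C**2 + Q**2)
sqrt(3698 + f(-59, 23)) = sqrt(3698 + (5 + 23**2 + (-59)**2)) = sqrt(3698 + (5 + 529 + 3481)) = sqrt(3698 + 4015) = sqrt(7713) = 3*sqrt(857)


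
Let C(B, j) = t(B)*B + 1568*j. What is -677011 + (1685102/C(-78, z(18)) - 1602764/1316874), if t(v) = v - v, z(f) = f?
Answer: -2096716655310127/3097287648 ≈ -6.7695e+5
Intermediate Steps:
t(v) = 0
C(B, j) = 1568*j (C(B, j) = 0*B + 1568*j = 0 + 1568*j = 1568*j)
-677011 + (1685102/C(-78, z(18)) - 1602764/1316874) = -677011 + (1685102/((1568*18)) - 1602764/1316874) = -677011 + (1685102/28224 - 1602764*1/1316874) = -677011 + (1685102*(1/28224) - 801382/658437) = -677011 + (842551/14112 - 801382/658437) = -677011 + 181152550001/3097287648 = -2096716655310127/3097287648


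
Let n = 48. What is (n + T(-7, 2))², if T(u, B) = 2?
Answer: 2500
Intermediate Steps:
(n + T(-7, 2))² = (48 + 2)² = 50² = 2500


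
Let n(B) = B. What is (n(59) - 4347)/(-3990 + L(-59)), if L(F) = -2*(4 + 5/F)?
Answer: 7906/7371 ≈ 1.0726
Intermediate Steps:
L(F) = -8 - 10/F
(n(59) - 4347)/(-3990 + L(-59)) = (59 - 4347)/(-3990 + (-8 - 10/(-59))) = -4288/(-3990 + (-8 - 10*(-1/59))) = -4288/(-3990 + (-8 + 10/59)) = -4288/(-3990 - 462/59) = -4288/(-235872/59) = -4288*(-59/235872) = 7906/7371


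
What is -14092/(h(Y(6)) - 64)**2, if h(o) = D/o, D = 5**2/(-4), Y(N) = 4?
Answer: -3607552/1100401 ≈ -3.2784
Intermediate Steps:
D = -25/4 (D = 25*(-1/4) = -25/4 ≈ -6.2500)
h(o) = -25/(4*o)
-14092/(h(Y(6)) - 64)**2 = -14092/(-25/4/4 - 64)**2 = -14092/(-25/4*1/4 - 64)**2 = -14092/(-25/16 - 64)**2 = -14092/((-1049/16)**2) = -14092/1100401/256 = -14092*256/1100401 = -3607552/1100401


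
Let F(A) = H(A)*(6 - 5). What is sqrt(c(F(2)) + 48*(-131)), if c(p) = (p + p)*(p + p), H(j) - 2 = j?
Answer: 4*I*sqrt(389) ≈ 78.892*I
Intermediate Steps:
H(j) = 2 + j
F(A) = 2 + A (F(A) = (2 + A)*(6 - 5) = (2 + A)*1 = 2 + A)
c(p) = 4*p**2 (c(p) = (2*p)*(2*p) = 4*p**2)
sqrt(c(F(2)) + 48*(-131)) = sqrt(4*(2 + 2)**2 + 48*(-131)) = sqrt(4*4**2 - 6288) = sqrt(4*16 - 6288) = sqrt(64 - 6288) = sqrt(-6224) = 4*I*sqrt(389)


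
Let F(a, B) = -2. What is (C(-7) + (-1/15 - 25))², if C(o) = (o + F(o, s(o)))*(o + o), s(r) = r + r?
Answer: 2292196/225 ≈ 10188.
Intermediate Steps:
s(r) = 2*r
C(o) = 2*o*(-2 + o) (C(o) = (o - 2)*(o + o) = (-2 + o)*(2*o) = 2*o*(-2 + o))
(C(-7) + (-1/15 - 25))² = (2*(-7)*(-2 - 7) + (-1/15 - 25))² = (2*(-7)*(-9) + (-1*1/15 - 25))² = (126 + (-1/15 - 25))² = (126 - 376/15)² = (1514/15)² = 2292196/225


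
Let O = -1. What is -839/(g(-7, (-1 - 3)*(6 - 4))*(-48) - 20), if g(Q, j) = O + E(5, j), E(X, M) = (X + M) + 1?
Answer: -839/124 ≈ -6.7661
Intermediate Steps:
E(X, M) = 1 + M + X (E(X, M) = (M + X) + 1 = 1 + M + X)
g(Q, j) = 5 + j (g(Q, j) = -1 + (1 + j + 5) = -1 + (6 + j) = 5 + j)
-839/(g(-7, (-1 - 3)*(6 - 4))*(-48) - 20) = -839/((5 + (-1 - 3)*(6 - 4))*(-48) - 20) = -839/((5 - 4*2)*(-48) - 20) = -839/((5 - 8)*(-48) - 20) = -839/(-3*(-48) - 20) = -839/(144 - 20) = -839/124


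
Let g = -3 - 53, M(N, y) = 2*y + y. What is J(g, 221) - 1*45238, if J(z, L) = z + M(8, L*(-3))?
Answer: -47283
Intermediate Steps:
M(N, y) = 3*y
g = -56
J(z, L) = z - 9*L (J(z, L) = z + 3*(L*(-3)) = z + 3*(-3*L) = z - 9*L)
J(g, 221) - 1*45238 = (-56 - 9*221) - 1*45238 = (-56 - 1989) - 45238 = -2045 - 45238 = -47283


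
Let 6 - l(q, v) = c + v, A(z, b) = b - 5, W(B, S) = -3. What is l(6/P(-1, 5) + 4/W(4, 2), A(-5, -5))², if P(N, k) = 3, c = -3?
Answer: 361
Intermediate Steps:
A(z, b) = -5 + b
l(q, v) = 9 - v (l(q, v) = 6 - (-3 + v) = 6 + (3 - v) = 9 - v)
l(6/P(-1, 5) + 4/W(4, 2), A(-5, -5))² = (9 - (-5 - 5))² = (9 - 1*(-10))² = (9 + 10)² = 19² = 361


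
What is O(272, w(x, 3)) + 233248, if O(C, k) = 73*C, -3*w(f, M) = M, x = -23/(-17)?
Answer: 253104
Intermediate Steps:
x = 23/17 (x = -23*(-1/17) = 23/17 ≈ 1.3529)
w(f, M) = -M/3
O(272, w(x, 3)) + 233248 = 73*272 + 233248 = 19856 + 233248 = 253104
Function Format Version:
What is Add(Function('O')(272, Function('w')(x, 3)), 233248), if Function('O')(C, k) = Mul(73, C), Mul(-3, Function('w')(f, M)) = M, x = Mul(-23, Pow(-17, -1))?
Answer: 253104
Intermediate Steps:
x = Rational(23, 17) (x = Mul(-23, Rational(-1, 17)) = Rational(23, 17) ≈ 1.3529)
Function('w')(f, M) = Mul(Rational(-1, 3), M)
Add(Function('O')(272, Function('w')(x, 3)), 233248) = Add(Mul(73, 272), 233248) = Add(19856, 233248) = 253104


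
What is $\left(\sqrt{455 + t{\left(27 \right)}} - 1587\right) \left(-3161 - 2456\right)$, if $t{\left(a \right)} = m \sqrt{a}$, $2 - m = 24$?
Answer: $8914179 - 5617 \sqrt{455 - 66 \sqrt{3}} \approx 8.8105 \cdot 10^{6}$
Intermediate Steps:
$m = -22$ ($m = 2 - 24 = -22$)
$t{\left(a \right)} = - 22 \sqrt{a}$
$\left(\sqrt{455 + t{\left(27 \right)}} - 1587\right) \left(-3161 - 2456\right) = \left(\sqrt{455 - 22 \sqrt{27}} - 1587\right) \left(-3161 - 2456\right) = \left(\sqrt{455 - 22 \cdot 3 \sqrt{3}} - 1587\right) \left(-5617\right) = \left(\sqrt{455 - 66 \sqrt{3}} - 1587\right) \left(-5617\right) = \left(-1587 + \sqrt{455 - 66 \sqrt{3}}\right) \left(-5617\right) = 8914179 - 5617 \sqrt{455 - 66 \sqrt{3}}$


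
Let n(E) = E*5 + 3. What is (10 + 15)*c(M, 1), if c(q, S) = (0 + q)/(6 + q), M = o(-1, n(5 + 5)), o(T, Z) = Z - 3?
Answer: 625/28 ≈ 22.321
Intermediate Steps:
n(E) = 3 + 5*E (n(E) = 5*E + 3 = 3 + 5*E)
o(T, Z) = -3 + Z
M = 50 (M = -3 + (3 + 5*(5 + 5)) = -3 + (3 + 5*10) = -3 + (3 + 50) = -3 + 53 = 50)
c(q, S) = q/(6 + q)
(10 + 15)*c(M, 1) = (10 + 15)*(50/(6 + 50)) = 25*(50/56) = 25*(50*(1/56)) = 25*(25/28) = 625/28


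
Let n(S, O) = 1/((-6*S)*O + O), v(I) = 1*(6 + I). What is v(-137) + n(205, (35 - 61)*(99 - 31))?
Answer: -284646231/2172872 ≈ -131.00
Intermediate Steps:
v(I) = 6 + I
n(S, O) = 1/(O - 6*O*S) (n(S, O) = 1/(-6*O*S + O) = 1/(O - 6*O*S))
v(-137) + n(205, (35 - 61)*(99 - 31)) = (6 - 137) - 1/(((35 - 61)*(99 - 31))*(-1 + 6*205)) = -131 - 1/(((-26*68))*(-1 + 1230)) = -131 - 1/(-1768*1229) = -131 - 1*(-1/1768)*1/1229 = -131 + 1/2172872 = -284646231/2172872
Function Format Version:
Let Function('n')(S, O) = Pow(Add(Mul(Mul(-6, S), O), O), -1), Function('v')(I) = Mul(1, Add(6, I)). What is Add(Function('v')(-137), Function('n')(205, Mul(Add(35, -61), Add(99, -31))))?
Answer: Rational(-284646231, 2172872) ≈ -131.00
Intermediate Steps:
Function('v')(I) = Add(6, I)
Function('n')(S, O) = Pow(Add(O, Mul(-6, O, S)), -1) (Function('n')(S, O) = Pow(Add(Mul(-6, O, S), O), -1) = Pow(Add(O, Mul(-6, O, S)), -1))
Add(Function('v')(-137), Function('n')(205, Mul(Add(35, -61), Add(99, -31)))) = Add(Add(6, -137), Mul(-1, Pow(Mul(Add(35, -61), Add(99, -31)), -1), Pow(Add(-1, Mul(6, 205)), -1))) = Add(-131, Mul(-1, Pow(Mul(-26, 68), -1), Pow(Add(-1, 1230), -1))) = Add(-131, Mul(-1, Pow(-1768, -1), Pow(1229, -1))) = Add(-131, Mul(-1, Rational(-1, 1768), Rational(1, 1229))) = Add(-131, Rational(1, 2172872)) = Rational(-284646231, 2172872)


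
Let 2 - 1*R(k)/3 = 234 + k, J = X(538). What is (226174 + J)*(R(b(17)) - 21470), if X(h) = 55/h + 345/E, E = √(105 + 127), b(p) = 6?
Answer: -1349693050364/269 - 1913370*√58/29 ≈ -5.0180e+9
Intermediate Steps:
E = 2*√58 (E = √232 = 2*√58 ≈ 15.232)
X(h) = 55/h + 345*√58/116 (X(h) = 55/h + 345/((2*√58)) = 55/h + 345*(√58/116) = 55/h + 345*√58/116)
J = 55/538 + 345*√58/116 ≈ 22.753
R(k) = -696 - 3*k (R(k) = 6 - 3*(234 + k) = 6 + (-702 - 3*k) = -696 - 3*k)
(226174 + J)*(R(b(17)) - 21470) = (226174 + (55/538 + 345*√58/116))*((-696 - 3*6) - 21470) = (121681667/538 + 345*√58/116)*((-696 - 18) - 21470) = (121681667/538 + 345*√58/116)*(-714 - 21470) = (121681667/538 + 345*√58/116)*(-22184) = -1349693050364/269 - 1913370*√58/29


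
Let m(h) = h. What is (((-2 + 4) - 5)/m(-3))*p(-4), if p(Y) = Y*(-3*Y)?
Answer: -48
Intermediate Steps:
p(Y) = -3*Y**2
(((-2 + 4) - 5)/m(-3))*p(-4) = (((-2 + 4) - 5)/(-3))*(-3*(-4)**2) = ((2 - 5)*(-1/3))*(-3*16) = -3*(-1/3)*(-48) = 1*(-48) = -48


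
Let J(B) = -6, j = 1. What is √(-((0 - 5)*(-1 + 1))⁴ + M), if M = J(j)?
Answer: I*√6 ≈ 2.4495*I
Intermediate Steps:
M = -6
√(-((0 - 5)*(-1 + 1))⁴ + M) = √(-((0 - 5)*(-1 + 1))⁴ - 6) = √(-(-5*0)⁴ - 6) = √(-1*0⁴ - 6) = √(-1*0 - 6) = √(0 - 6) = √(-6) = I*√6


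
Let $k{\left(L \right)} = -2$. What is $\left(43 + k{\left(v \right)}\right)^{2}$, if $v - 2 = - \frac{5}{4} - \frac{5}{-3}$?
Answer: $1681$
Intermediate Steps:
$v = \frac{29}{12}$ ($v = 2 - \left(- \frac{5}{3} + \frac{5}{4}\right) = 2 - - \frac{5}{12} = 2 + \left(- \frac{5}{4} + \frac{5}{3}\right) = 2 + \frac{5}{12} = \frac{29}{12} \approx 2.4167$)
$\left(43 + k{\left(v \right)}\right)^{2} = \left(43 - 2\right)^{2} = 41^{2} = 1681$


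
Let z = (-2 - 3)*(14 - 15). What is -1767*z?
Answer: -8835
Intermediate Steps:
z = 5 (z = -5*(-1) = 5)
-1767*z = -1767*5 = -8835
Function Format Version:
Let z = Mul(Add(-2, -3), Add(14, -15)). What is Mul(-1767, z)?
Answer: -8835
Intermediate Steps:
z = 5 (z = Mul(-5, -1) = 5)
Mul(-1767, z) = Mul(-1767, 5) = -8835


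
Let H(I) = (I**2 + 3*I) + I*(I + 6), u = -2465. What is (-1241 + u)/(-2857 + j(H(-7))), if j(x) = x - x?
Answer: 3706/2857 ≈ 1.2972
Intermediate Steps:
H(I) = I**2 + 3*I + I*(6 + I) (H(I) = (I**2 + 3*I) + I*(6 + I) = I**2 + 3*I + I*(6 + I))
j(x) = 0
(-1241 + u)/(-2857 + j(H(-7))) = (-1241 - 2465)/(-2857 + 0) = -3706/(-2857) = -3706*(-1/2857) = 3706/2857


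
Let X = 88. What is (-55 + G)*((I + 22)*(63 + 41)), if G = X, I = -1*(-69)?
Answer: 312312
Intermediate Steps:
I = 69
G = 88
(-55 + G)*((I + 22)*(63 + 41)) = (-55 + 88)*((69 + 22)*(63 + 41)) = 33*(91*104) = 33*9464 = 312312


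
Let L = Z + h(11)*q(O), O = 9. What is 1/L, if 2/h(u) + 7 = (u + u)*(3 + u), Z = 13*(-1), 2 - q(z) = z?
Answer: -43/561 ≈ -0.076649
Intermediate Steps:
q(z) = 2 - z
Z = -13
h(u) = 2/(-7 + 2*u*(3 + u)) (h(u) = 2/(-7 + (u + u)*(3 + u)) = 2/(-7 + (2*u)*(3 + u)) = 2/(-7 + 2*u*(3 + u)))
L = -561/43 (L = -13 + (2/(-7 + 2*11² + 6*11))*(2 - 1*9) = -13 + (2/(-7 + 2*121 + 66))*(2 - 9) = -13 + (2/(-7 + 242 + 66))*(-7) = -13 + (2/301)*(-7) = -13 - 2/43 = -561/43 ≈ -13.047)
1/L = 1/(-561/43) = -43/561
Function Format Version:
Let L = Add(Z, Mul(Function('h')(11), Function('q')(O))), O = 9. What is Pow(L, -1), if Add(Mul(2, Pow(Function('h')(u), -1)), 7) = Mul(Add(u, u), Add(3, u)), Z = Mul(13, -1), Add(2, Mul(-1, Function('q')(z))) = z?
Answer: Rational(-43, 561) ≈ -0.076649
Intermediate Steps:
Function('q')(z) = Add(2, Mul(-1, z))
Z = -13
Function('h')(u) = Mul(2, Pow(Add(-7, Mul(2, u, Add(3, u))), -1)) (Function('h')(u) = Mul(2, Pow(Add(-7, Mul(Add(u, u), Add(3, u))), -1)) = Mul(2, Pow(Add(-7, Mul(Mul(2, u), Add(3, u))), -1)) = Mul(2, Pow(Add(-7, Mul(2, u, Add(3, u))), -1)))
L = Rational(-561, 43) (L = Add(-13, Mul(Mul(2, Pow(Add(-7, Mul(2, Pow(11, 2)), Mul(6, 11)), -1)), Add(2, Mul(-1, 9)))) = Add(-13, Mul(Mul(2, Pow(Add(-7, Mul(2, 121), 66), -1)), Add(2, -9))) = Add(-13, Mul(Mul(2, Pow(Add(-7, 242, 66), -1)), -7)) = Add(-13, Mul(Mul(2, Pow(301, -1)), -7)) = Add(-13, Mul(Mul(2, Rational(1, 301)), -7)) = Add(-13, Mul(Rational(2, 301), -7)) = Add(-13, Rational(-2, 43)) = Rational(-561, 43) ≈ -13.047)
Pow(L, -1) = Pow(Rational(-561, 43), -1) = Rational(-43, 561)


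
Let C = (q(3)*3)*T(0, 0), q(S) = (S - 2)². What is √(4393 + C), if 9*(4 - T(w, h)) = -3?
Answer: √4406 ≈ 66.378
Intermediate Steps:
T(w, h) = 13/3 (T(w, h) = 4 - ⅑*(-3) = 4 + ⅓ = 13/3)
q(S) = (-2 + S)²
C = 13 (C = ((-2 + 3)²*3)*(13/3) = (1²*3)*(13/3) = (1*3)*(13/3) = 3*(13/3) = 13)
√(4393 + C) = √(4393 + 13) = √4406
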